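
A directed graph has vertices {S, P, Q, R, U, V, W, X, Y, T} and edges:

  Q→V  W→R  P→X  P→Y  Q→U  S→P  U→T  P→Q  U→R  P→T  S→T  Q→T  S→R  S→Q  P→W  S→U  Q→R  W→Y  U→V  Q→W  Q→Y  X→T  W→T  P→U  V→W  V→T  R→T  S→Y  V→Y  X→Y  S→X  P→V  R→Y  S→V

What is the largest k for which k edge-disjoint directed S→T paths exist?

Assign every edge capacity 1; by Menger, the answer equals the max flow.
Path S→T (+1); total 1.
Path S→P→T (+1); total 2.
Path S→Q→T (+1); total 3.
Path S→R→T (+1); total 4.
Path S→U→T (+1); total 5.
Path S→V→T (+1); total 6.
Path S→X→T (+1); total 7.
No residual S→T path; max flow = 7.
Certifying cut of size 7: {S→P, S→Q, S→R, S→T, S→U, S→V, S→X}.

7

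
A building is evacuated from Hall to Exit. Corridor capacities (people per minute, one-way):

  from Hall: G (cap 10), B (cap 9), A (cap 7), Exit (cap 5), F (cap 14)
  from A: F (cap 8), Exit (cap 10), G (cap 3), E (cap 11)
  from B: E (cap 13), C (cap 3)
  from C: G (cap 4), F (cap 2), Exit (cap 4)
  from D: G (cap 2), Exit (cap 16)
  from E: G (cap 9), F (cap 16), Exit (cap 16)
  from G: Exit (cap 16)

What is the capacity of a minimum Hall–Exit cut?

31

Augment Hall→Exit: bottleneck 5, flow now 5.
Augment Hall→A→Exit: bottleneck 7, flow now 12.
Augment Hall→G→Exit: bottleneck 10, flow now 22.
Augment Hall→B→C→Exit: bottleneck 3, flow now 25.
Augment Hall→B→E→Exit: bottleneck 6, flow now 31.
No augmenting path remains; maximum flow = 31.
By max-flow min-cut, the minimum cut capacity equals the max flow.
In the residual graph, reachable from Hall: {Hall, F}.
Min-cut edges: Hall→A (7), Hall→B (9), Hall→G (10), Hall→Exit (5); capacity 7 + 9 + 10 + 5 = 31.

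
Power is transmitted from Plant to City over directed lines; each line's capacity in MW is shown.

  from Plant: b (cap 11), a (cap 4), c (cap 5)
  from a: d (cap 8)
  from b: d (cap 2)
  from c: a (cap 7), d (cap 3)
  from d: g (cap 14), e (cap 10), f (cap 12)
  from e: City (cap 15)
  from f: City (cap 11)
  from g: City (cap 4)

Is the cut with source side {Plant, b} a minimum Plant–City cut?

Yes — it is a minimum cut (capacity 11).

Given cut capacity: 4 + 5 + 2 = 11.
Augment Plant→a→d→e→City: bottleneck 4, flow now 4.
Augment Plant→b→d→e→City: bottleneck 2, flow now 6.
Augment Plant→c→d→e→City: bottleneck 3, flow now 9.
Augment Plant→c→a→d→e→City: bottleneck 1, flow now 10.
Augment Plant→c→a→d→f→City: bottleneck 1, flow now 11.
No augmenting path remains; maximum flow = 11.
Cut capacity 11 equals the max flow, so it is a minimum cut.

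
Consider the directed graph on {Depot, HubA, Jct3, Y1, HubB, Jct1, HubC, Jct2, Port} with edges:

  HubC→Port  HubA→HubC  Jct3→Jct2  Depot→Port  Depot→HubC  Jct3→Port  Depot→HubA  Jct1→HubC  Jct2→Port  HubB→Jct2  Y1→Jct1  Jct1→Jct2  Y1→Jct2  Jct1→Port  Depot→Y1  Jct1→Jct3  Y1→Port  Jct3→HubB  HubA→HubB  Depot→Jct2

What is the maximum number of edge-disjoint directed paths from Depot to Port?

Assign every edge capacity 1; by Menger, the answer equals the max flow.
Path Depot→Port (+1); total 1.
Path Depot→Y1→Port (+1); total 2.
Path Depot→HubC→Port (+1); total 3.
Path Depot→Jct2→Port (+1); total 4.
No residual Depot→Port path; max flow = 4.
Certifying cut of size 4: {Depot→Port, Depot→Y1, HubC→Port, Jct2→Port}.

4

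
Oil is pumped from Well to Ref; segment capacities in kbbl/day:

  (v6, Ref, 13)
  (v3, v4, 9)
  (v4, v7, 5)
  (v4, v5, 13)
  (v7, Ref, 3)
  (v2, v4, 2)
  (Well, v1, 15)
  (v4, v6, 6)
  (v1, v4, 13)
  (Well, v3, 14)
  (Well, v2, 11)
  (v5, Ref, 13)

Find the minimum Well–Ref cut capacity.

22

Augment Well→v1→v4→v5→Ref: bottleneck 13, flow now 13.
Augment Well→v2→v4→v6→Ref: bottleneck 2, flow now 15.
Augment Well→v3→v4→v6→Ref: bottleneck 4, flow now 19.
Augment Well→v3→v4→v7→Ref: bottleneck 3, flow now 22.
No augmenting path remains; maximum flow = 22.
By max-flow min-cut, the minimum cut capacity equals the max flow.
In the residual graph, reachable from Well: {Well, v1, v2, v3, v4, v7}.
Min-cut edges: v4→v5 (13), v4→v6 (6), v7→Ref (3); capacity 13 + 6 + 3 = 22.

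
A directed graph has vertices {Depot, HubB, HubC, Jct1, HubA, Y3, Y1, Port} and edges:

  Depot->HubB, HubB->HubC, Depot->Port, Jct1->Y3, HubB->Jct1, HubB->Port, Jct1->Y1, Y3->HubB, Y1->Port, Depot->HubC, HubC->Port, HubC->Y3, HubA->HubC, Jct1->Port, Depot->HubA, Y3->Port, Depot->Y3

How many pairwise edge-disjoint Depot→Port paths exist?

5

Assign every edge capacity 1; by Menger, the answer equals the max flow.
Path Depot→Port (+1); total 1.
Path Depot→HubB→Port (+1); total 2.
Path Depot→HubC→Port (+1); total 3.
Path Depot→Y3→Port (+1); total 4.
Path Depot→HubA→HubC→Y3→HubB→Jct1→Port (+1); total 5.
No residual Depot→Port path; max flow = 5.
Certifying cut of size 5: {Depot→HubA, Depot→HubB, Depot→HubC, Depot→Port, Depot→Y3}.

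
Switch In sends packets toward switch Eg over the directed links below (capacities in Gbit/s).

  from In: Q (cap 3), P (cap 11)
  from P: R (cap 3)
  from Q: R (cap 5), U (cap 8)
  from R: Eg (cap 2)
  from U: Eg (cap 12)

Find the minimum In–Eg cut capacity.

5

Augment In→P→R→Eg: bottleneck 2, flow now 2.
Augment In→Q→U→Eg: bottleneck 3, flow now 5.
No augmenting path remains; maximum flow = 5.
By max-flow min-cut, the minimum cut capacity equals the max flow.
In the residual graph, reachable from In: {In, P, R}.
Min-cut edges: In→Q (3), R→Eg (2); capacity 3 + 2 = 5.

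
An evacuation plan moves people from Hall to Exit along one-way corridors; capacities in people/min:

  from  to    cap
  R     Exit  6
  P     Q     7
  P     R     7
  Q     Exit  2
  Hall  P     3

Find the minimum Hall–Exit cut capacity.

Augment Hall→P→Q→Exit: bottleneck 2, flow now 2.
Augment Hall→P→R→Exit: bottleneck 1, flow now 3.
No augmenting path remains; maximum flow = 3.
By max-flow min-cut, the minimum cut capacity equals the max flow.
In the residual graph, reachable from Hall: {Hall}.
Min-cut edges: Hall→P (3); capacity 3 = 3.

3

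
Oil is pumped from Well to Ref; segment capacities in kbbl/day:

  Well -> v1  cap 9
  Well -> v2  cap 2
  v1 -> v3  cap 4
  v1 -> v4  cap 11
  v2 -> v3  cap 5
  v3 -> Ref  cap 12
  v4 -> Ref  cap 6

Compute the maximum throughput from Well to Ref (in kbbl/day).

11

Augment Well→v1→v3→Ref: bottleneck 4, flow now 4.
Augment Well→v1→v4→Ref: bottleneck 5, flow now 9.
Augment Well→v2→v3→Ref: bottleneck 2, flow now 11.
No augmenting path remains; maximum flow = 11.
In the residual graph, reachable from Well: {Well}.
Min-cut edges: Well→v1 (9), Well→v2 (2); capacity 9 + 2 = 11.
This cut is saturated, so no flow can exceed 11.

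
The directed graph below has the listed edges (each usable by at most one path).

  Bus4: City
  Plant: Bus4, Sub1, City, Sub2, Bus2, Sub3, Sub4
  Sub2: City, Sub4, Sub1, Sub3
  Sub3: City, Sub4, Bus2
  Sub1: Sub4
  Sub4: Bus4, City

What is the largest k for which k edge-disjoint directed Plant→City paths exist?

5

Assign every edge capacity 1; by Menger, the answer equals the max flow.
Path Plant→City (+1); total 1.
Path Plant→Sub2→City (+1); total 2.
Path Plant→Sub3→City (+1); total 3.
Path Plant→Sub4→City (+1); total 4.
Path Plant→Bus4→City (+1); total 5.
No residual Plant→City path; max flow = 5.
Certifying cut of size 5: {Bus4→City, Plant→City, Plant→Sub2, Plant→Sub3, Sub4→City}.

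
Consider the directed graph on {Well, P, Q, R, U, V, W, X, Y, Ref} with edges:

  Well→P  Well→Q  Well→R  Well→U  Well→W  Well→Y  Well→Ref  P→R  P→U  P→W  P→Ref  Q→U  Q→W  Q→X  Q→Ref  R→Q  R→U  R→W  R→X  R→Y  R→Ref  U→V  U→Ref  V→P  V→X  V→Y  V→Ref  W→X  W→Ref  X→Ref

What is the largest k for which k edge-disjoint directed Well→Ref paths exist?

Assign every edge capacity 1; by Menger, the answer equals the max flow.
Path Well→Ref (+1); total 1.
Path Well→P→Ref (+1); total 2.
Path Well→Q→Ref (+1); total 3.
Path Well→R→Ref (+1); total 4.
Path Well→U→Ref (+1); total 5.
Path Well→W→Ref (+1); total 6.
No residual Well→Ref path; max flow = 6.
Certifying cut of size 6: {Well→P, Well→Q, Well→R, Well→Ref, Well→U, Well→W}.

6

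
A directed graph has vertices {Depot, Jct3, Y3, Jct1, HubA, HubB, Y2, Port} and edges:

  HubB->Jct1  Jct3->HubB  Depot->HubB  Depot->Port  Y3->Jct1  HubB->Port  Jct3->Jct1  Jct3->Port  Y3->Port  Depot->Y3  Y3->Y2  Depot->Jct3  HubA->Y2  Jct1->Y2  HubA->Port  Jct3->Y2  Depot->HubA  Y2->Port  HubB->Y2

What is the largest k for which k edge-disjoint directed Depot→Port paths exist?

Assign every edge capacity 1; by Menger, the answer equals the max flow.
Path Depot→Port (+1); total 1.
Path Depot→Jct3→Port (+1); total 2.
Path Depot→Y3→Port (+1); total 3.
Path Depot→HubA→Port (+1); total 4.
Path Depot→HubB→Port (+1); total 5.
No residual Depot→Port path; max flow = 5.
Certifying cut of size 5: {Depot→HubA, Depot→HubB, Depot→Jct3, Depot→Port, Depot→Y3}.

5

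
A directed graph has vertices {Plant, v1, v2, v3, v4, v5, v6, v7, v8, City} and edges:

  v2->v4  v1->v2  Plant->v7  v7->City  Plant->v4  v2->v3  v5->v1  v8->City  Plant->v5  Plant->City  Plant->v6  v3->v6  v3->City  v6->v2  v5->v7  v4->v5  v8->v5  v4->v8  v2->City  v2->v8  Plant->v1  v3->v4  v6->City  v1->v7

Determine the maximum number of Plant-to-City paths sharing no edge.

Assign every edge capacity 1; by Menger, the answer equals the max flow.
Path Plant→City (+1); total 1.
Path Plant→v6→City (+1); total 2.
Path Plant→v7→City (+1); total 3.
Path Plant→v1→v2→City (+1); total 4.
Path Plant→v4→v8→City (+1); total 5.
No residual Plant→City path; max flow = 5.
Certifying cut of size 5: {Plant→City, Plant→v4, Plant→v6, v1→v2, v7→City}.

5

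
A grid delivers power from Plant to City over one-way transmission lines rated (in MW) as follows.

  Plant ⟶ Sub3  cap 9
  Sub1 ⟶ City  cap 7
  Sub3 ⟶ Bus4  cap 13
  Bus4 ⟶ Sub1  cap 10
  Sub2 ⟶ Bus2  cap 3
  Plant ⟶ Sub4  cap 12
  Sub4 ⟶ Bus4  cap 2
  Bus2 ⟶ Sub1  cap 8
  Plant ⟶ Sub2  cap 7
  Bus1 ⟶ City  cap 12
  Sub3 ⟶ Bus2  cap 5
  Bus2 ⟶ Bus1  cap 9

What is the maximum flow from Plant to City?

Augment Plant→Sub4→Bus4→Sub1→City: bottleneck 2, flow now 2.
Augment Plant→Sub2→Bus2→Sub1→City: bottleneck 3, flow now 5.
Augment Plant→Sub3→Bus4→Sub1→City: bottleneck 2, flow now 7.
Augment Plant→Sub3→Bus2→Bus1→City: bottleneck 5, flow now 12.
Augment Plant→Sub3→Bus4→Sub1→Bus2→Bus1→City: bottleneck 2, flow now 14. (uses reverse residual edge)
No augmenting path remains; maximum flow = 14.
In the residual graph, reachable from Plant: {Plant, Sub4, Sub2}.
Min-cut edges: Plant→Sub3 (9), Sub4→Bus4 (2), Sub2→Bus2 (3); capacity 9 + 2 + 3 = 14.
This cut is saturated, so no flow can exceed 14.

14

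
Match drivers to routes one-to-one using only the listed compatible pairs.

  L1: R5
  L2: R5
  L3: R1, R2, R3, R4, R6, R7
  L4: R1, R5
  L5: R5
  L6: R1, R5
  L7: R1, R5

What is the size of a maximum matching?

Unit-capacity flow: source→left, listed edges, right→sink; max matching = max flow.
Augmenting path L1→R5 (+1); matched 1.
Augmenting path L3→R1 (+1); matched 2.
Augmenting path L4→R1→L3→R2 (+1); matched 3.
No augmenting path remains; maximum matching = 3.
König certificate: {L3, R1, R5} is a vertex cover of size 3 (every listed pair touches it), so no matching can be larger.

3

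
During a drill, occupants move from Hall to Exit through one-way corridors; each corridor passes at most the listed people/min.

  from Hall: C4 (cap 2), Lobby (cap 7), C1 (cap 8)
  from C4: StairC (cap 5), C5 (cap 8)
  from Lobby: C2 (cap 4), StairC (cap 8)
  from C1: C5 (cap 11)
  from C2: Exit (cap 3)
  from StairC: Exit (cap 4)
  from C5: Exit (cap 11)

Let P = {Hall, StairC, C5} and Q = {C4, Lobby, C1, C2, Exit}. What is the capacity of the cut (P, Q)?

Edges leaving {Hall, StairC, C5}: Hall→C4 (2), Hall→Lobby (7), Hall→C1 (8), StairC→Exit (4), C5→Exit (11).
Cut capacity = 2 + 7 + 8 + 4 + 11 = 32.

32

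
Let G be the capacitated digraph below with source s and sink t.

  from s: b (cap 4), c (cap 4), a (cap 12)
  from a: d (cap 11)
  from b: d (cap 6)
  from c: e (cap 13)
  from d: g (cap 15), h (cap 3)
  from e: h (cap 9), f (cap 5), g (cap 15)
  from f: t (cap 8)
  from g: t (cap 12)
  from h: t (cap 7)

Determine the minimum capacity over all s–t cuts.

Augment s→a→d→g→t: bottleneck 11, flow now 11.
Augment s→b→d→g→t: bottleneck 1, flow now 12.
Augment s→b→d→h→t: bottleneck 3, flow now 15.
Augment s→c→e→f→t: bottleneck 4, flow now 19.
No augmenting path remains; maximum flow = 19.
By max-flow min-cut, the minimum cut capacity equals the max flow.
In the residual graph, reachable from s: {s, a}.
Min-cut edges: s→b (4), s→c (4), a→d (11); capacity 4 + 4 + 11 = 19.

19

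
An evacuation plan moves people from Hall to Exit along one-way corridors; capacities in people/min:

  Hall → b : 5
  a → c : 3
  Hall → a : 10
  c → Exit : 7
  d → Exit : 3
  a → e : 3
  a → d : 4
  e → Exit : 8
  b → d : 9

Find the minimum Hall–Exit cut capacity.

Augment Hall→a→c→Exit: bottleneck 3, flow now 3.
Augment Hall→a→d→Exit: bottleneck 3, flow now 6.
Augment Hall→a→e→Exit: bottleneck 3, flow now 9.
No augmenting path remains; maximum flow = 9.
By max-flow min-cut, the minimum cut capacity equals the max flow.
In the residual graph, reachable from Hall: {Hall, a, b, d}.
Min-cut edges: a→c (3), a→e (3), d→Exit (3); capacity 3 + 3 + 3 = 9.

9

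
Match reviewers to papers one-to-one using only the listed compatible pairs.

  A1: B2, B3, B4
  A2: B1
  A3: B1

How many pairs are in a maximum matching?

2

Unit-capacity flow: source→left, listed edges, right→sink; max matching = max flow.
Augmenting path A1→B2 (+1); matched 1.
Augmenting path A2→B1 (+1); matched 2.
No augmenting path remains; maximum matching = 2.
König certificate: {A1, B1} is a vertex cover of size 2 (every listed pair touches it), so no matching can be larger.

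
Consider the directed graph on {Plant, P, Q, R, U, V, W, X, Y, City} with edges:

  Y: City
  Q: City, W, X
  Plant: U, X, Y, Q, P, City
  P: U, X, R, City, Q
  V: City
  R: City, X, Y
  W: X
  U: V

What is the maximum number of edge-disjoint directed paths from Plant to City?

5

Assign every edge capacity 1; by Menger, the answer equals the max flow.
Path Plant→City (+1); total 1.
Path Plant→P→City (+1); total 2.
Path Plant→Q→City (+1); total 3.
Path Plant→Y→City (+1); total 4.
Path Plant→U→V→City (+1); total 5.
No residual Plant→City path; max flow = 5.
Certifying cut of size 5: {Plant→City, Plant→P, Plant→Q, Plant→U, Plant→Y}.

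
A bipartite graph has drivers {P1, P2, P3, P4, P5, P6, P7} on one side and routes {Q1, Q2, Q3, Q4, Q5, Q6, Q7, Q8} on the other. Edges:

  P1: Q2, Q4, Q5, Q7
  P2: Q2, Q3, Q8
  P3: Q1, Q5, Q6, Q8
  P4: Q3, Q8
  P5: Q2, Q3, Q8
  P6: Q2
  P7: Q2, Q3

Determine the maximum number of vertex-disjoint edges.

Unit-capacity flow: source→left, listed edges, right→sink; max matching = max flow.
Augmenting path P1→Q2 (+1); matched 1.
Augmenting path P2→Q3 (+1); matched 2.
Augmenting path P3→Q1 (+1); matched 3.
Augmenting path P4→Q8 (+1); matched 4.
Augmenting path P5→Q2→P1→Q4 (+1); matched 5.
No augmenting path remains; maximum matching = 5.
König certificate: {P1, P3, Q2, Q3, Q8} is a vertex cover of size 5 (every listed pair touches it), so no matching can be larger.

5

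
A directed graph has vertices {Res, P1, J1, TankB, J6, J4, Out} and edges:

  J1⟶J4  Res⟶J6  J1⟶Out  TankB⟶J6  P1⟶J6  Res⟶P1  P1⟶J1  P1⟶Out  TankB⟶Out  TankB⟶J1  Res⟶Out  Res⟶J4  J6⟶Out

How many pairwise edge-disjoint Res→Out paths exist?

3

Assign every edge capacity 1; by Menger, the answer equals the max flow.
Path Res→Out (+1); total 1.
Path Res→P1→Out (+1); total 2.
Path Res→J6→Out (+1); total 3.
No residual Res→Out path; max flow = 3.
Certifying cut of size 3: {Res→J6, Res→Out, Res→P1}.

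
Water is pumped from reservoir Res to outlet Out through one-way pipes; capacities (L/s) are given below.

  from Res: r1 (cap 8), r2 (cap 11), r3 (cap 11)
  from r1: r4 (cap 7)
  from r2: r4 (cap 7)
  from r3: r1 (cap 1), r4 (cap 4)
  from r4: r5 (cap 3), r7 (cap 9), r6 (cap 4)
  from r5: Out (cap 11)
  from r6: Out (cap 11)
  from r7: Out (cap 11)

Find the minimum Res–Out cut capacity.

Augment Res→r1→r4→r5→Out: bottleneck 3, flow now 3.
Augment Res→r1→r4→r6→Out: bottleneck 4, flow now 7.
Augment Res→r2→r4→r7→Out: bottleneck 7, flow now 14.
Augment Res→r3→r4→r7→Out: bottleneck 2, flow now 16.
No augmenting path remains; maximum flow = 16.
By max-flow min-cut, the minimum cut capacity equals the max flow.
In the residual graph, reachable from Res: {Res, r1, r2, r3, r4}.
Min-cut edges: r4→r5 (3), r4→r6 (4), r4→r7 (9); capacity 3 + 4 + 9 = 16.

16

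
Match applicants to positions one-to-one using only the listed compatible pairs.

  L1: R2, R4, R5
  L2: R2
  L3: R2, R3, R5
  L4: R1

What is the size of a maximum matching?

4

Unit-capacity flow: source→left, listed edges, right→sink; max matching = max flow.
Augmenting path L1→R2 (+1); matched 1.
Augmenting path L3→R3 (+1); matched 2.
Augmenting path L4→R1 (+1); matched 3.
Augmenting path L2→R2→L1→R4 (+1); matched 4.
No augmenting path remains; maximum matching = 4.
König certificate: {L1, L2, L3, L4} is a vertex cover of size 4 (every listed pair touches it), so no matching can be larger.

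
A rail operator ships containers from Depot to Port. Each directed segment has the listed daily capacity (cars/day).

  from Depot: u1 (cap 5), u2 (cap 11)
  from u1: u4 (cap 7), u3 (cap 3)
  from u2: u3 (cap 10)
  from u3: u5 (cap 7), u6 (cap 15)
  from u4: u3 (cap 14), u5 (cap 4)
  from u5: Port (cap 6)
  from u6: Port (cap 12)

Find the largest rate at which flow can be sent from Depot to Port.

15

Augment Depot→u1→u3→u5→Port: bottleneck 3, flow now 3.
Augment Depot→u1→u4→u5→Port: bottleneck 2, flow now 5.
Augment Depot→u2→u3→u5→Port: bottleneck 1, flow now 6.
Augment Depot→u2→u3→u6→Port: bottleneck 9, flow now 15.
No augmenting path remains; maximum flow = 15.
In the residual graph, reachable from Depot: {Depot, u2}.
Min-cut edges: Depot→u1 (5), u2→u3 (10); capacity 5 + 10 = 15.
This cut is saturated, so no flow can exceed 15.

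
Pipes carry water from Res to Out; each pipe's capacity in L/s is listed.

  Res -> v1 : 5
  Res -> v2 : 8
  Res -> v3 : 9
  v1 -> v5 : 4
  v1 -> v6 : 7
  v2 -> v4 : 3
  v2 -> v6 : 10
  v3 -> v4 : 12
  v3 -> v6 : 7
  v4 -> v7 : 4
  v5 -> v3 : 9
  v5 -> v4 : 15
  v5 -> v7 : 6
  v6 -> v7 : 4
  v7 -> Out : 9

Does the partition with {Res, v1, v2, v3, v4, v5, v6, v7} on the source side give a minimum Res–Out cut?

Given cut capacity: 9 = 9.
Augment Res→v1→v5→v7→Out: bottleneck 4, flow now 4.
Augment Res→v1→v6→v7→Out: bottleneck 1, flow now 5.
Augment Res→v2→v4→v7→Out: bottleneck 3, flow now 8.
Augment Res→v2→v6→v7→Out: bottleneck 1, flow now 9.
No augmenting path remains; maximum flow = 9.
Cut capacity 9 equals the max flow, so it is a minimum cut.

Yes — it is a minimum cut (capacity 9).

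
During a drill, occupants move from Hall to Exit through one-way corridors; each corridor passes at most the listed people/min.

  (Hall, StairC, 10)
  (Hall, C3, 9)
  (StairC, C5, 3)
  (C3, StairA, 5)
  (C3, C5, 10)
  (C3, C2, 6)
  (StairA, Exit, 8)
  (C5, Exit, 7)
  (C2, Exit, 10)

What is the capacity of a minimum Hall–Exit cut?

12

Augment Hall→StairC→C5→Exit: bottleneck 3, flow now 3.
Augment Hall→C3→StairA→Exit: bottleneck 5, flow now 8.
Augment Hall→C3→C5→Exit: bottleneck 4, flow now 12.
No augmenting path remains; maximum flow = 12.
By max-flow min-cut, the minimum cut capacity equals the max flow.
In the residual graph, reachable from Hall: {Hall, StairC}.
Min-cut edges: Hall→C3 (9), StairC→C5 (3); capacity 9 + 3 = 12.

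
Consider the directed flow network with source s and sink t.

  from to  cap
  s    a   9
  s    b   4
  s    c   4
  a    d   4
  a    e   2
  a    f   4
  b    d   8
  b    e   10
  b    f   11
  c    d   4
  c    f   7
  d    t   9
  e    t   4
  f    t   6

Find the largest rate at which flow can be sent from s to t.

17

Augment s→a→d→t: bottleneck 4, flow now 4.
Augment s→a→e→t: bottleneck 2, flow now 6.
Augment s→a→f→t: bottleneck 3, flow now 9.
Augment s→b→d→t: bottleneck 4, flow now 13.
Augment s→c→d→t: bottleneck 1, flow now 14.
Augment s→c→f→t: bottleneck 3, flow now 17.
No augmenting path remains; maximum flow = 17.
In the residual graph, reachable from s: {s}.
Min-cut edges: s→a (9), s→b (4), s→c (4); capacity 9 + 4 + 4 = 17.
This cut is saturated, so no flow can exceed 17.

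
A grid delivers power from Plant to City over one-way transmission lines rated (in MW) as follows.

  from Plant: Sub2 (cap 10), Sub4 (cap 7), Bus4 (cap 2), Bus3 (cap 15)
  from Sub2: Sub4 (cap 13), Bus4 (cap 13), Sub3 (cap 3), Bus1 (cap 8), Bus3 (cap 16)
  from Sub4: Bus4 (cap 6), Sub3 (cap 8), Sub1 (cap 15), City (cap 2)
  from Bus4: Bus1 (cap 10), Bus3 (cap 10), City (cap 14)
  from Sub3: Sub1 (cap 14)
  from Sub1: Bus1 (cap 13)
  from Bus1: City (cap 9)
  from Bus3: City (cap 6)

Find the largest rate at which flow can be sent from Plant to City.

Augment Plant→Sub4→City: bottleneck 2, flow now 2.
Augment Plant→Bus4→City: bottleneck 2, flow now 4.
Augment Plant→Bus3→City: bottleneck 6, flow now 10.
Augment Plant→Sub2→Bus4→City: bottleneck 10, flow now 20.
Augment Plant→Sub4→Bus4→City: bottleneck 2, flow now 22.
Augment Plant→Sub4→Bus4→Bus1→City: bottleneck 3, flow now 25.
No augmenting path remains; maximum flow = 25.
In the residual graph, reachable from Plant: {Plant, Bus3}.
Min-cut edges: Plant→Sub2 (10), Plant→Sub4 (7), Plant→Bus4 (2), Bus3→City (6); capacity 10 + 7 + 2 + 6 = 25.
This cut is saturated, so no flow can exceed 25.

25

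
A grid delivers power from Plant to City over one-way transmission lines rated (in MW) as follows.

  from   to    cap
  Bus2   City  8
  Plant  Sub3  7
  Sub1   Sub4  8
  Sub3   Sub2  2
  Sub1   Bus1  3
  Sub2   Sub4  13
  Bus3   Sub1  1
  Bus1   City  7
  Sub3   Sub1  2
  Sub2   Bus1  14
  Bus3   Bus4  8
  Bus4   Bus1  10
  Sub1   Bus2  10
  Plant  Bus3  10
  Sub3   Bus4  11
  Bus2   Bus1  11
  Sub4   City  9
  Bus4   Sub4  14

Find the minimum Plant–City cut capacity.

Augment Plant→Sub3→Sub1→Bus2→City: bottleneck 2, flow now 2.
Augment Plant→Sub3→Bus4→Sub4→City: bottleneck 5, flow now 7.
Augment Plant→Bus3→Sub1→Bus2→City: bottleneck 1, flow now 8.
Augment Plant→Bus3→Bus4→Sub4→City: bottleneck 4, flow now 12.
Augment Plant→Bus3→Bus4→Bus1→City: bottleneck 4, flow now 16.
No augmenting path remains; maximum flow = 16.
By max-flow min-cut, the minimum cut capacity equals the max flow.
In the residual graph, reachable from Plant: {Plant, Bus3}.
Min-cut edges: Plant→Sub3 (7), Bus3→Sub1 (1), Bus3→Bus4 (8); capacity 7 + 1 + 8 = 16.

16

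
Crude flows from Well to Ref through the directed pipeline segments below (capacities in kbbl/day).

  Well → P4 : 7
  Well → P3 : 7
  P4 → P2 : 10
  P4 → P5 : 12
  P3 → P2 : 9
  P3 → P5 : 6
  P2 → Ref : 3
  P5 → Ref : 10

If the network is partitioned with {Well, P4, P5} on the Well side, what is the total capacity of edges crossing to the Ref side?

27

Edges leaving {Well, P4, P5}: Well→P3 (7), P4→P2 (10), P5→Ref (10).
Cut capacity = 7 + 10 + 10 = 27.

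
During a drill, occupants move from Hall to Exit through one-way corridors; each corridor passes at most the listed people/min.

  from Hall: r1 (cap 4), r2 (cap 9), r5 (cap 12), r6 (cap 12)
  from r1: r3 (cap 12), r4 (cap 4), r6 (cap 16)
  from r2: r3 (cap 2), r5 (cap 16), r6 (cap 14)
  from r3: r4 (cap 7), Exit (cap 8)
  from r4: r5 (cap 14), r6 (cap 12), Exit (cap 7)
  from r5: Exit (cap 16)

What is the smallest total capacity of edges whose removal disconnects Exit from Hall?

Augment Hall→r5→Exit: bottleneck 12, flow now 12.
Augment Hall→r1→r3→Exit: bottleneck 4, flow now 16.
Augment Hall→r2→r3→Exit: bottleneck 2, flow now 18.
Augment Hall→r2→r5→Exit: bottleneck 4, flow now 22.
No augmenting path remains; maximum flow = 22.
By max-flow min-cut, the minimum cut capacity equals the max flow.
In the residual graph, reachable from Hall: {Hall, r2, r5, r6}.
Min-cut edges: Hall→r1 (4), r2→r3 (2), r5→Exit (16); capacity 4 + 2 + 16 = 22.

22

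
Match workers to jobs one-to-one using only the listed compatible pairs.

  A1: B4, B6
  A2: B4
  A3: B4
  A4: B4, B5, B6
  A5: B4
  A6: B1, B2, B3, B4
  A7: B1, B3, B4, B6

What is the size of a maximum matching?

5

Unit-capacity flow: source→left, listed edges, right→sink; max matching = max flow.
Augmenting path A1→B4 (+1); matched 1.
Augmenting path A4→B5 (+1); matched 2.
Augmenting path A6→B1 (+1); matched 3.
Augmenting path A7→B3 (+1); matched 4.
Augmenting path A2→B4→A1→B6 (+1); matched 5.
No augmenting path remains; maximum matching = 5.
König certificate: {A1, A4, A6, A7, B4} is a vertex cover of size 5 (every listed pair touches it), so no matching can be larger.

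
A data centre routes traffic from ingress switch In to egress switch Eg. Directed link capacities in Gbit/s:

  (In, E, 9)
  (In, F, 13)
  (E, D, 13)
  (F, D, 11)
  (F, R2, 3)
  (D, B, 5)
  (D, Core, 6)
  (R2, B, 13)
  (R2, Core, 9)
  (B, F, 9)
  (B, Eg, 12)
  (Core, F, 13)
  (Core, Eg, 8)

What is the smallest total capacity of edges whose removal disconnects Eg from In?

14

Augment In→E→D→B→Eg: bottleneck 5, flow now 5.
Augment In→E→D→Core→Eg: bottleneck 4, flow now 9.
Augment In→F→D→Core→Eg: bottleneck 2, flow now 11.
Augment In→F→R2→B→Eg: bottleneck 3, flow now 14.
No augmenting path remains; maximum flow = 14.
By max-flow min-cut, the minimum cut capacity equals the max flow.
In the residual graph, reachable from In: {In, E, F, D}.
Min-cut edges: F→R2 (3), D→B (5), D→Core (6); capacity 3 + 5 + 6 = 14.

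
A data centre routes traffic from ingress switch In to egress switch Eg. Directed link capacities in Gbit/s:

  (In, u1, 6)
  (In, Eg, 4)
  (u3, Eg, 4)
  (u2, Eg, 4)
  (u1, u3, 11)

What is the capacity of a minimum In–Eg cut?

Augment In→Eg: bottleneck 4, flow now 4.
Augment In→u1→u3→Eg: bottleneck 4, flow now 8.
No augmenting path remains; maximum flow = 8.
By max-flow min-cut, the minimum cut capacity equals the max flow.
In the residual graph, reachable from In: {In, u1, u3}.
Min-cut edges: In→Eg (4), u3→Eg (4); capacity 4 + 4 = 8.

8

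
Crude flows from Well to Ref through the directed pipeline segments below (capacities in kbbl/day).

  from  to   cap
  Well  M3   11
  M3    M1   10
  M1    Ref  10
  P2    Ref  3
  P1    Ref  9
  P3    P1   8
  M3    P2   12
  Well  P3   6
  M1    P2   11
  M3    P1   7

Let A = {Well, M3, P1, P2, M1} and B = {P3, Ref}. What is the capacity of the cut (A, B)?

Edges leaving {Well, M3, P1, P2, M1}: Well→P3 (6), P1→Ref (9), P2→Ref (3), M1→Ref (10).
Cut capacity = 6 + 9 + 3 + 10 = 28.

28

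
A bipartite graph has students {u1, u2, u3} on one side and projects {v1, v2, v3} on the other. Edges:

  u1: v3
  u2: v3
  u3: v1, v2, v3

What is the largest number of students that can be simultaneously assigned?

Unit-capacity flow: source→left, listed edges, right→sink; max matching = max flow.
Augmenting path u1→v3 (+1); matched 1.
Augmenting path u3→v1 (+1); matched 2.
No augmenting path remains; maximum matching = 2.
König certificate: {u3, v3} is a vertex cover of size 2 (every listed pair touches it), so no matching can be larger.

2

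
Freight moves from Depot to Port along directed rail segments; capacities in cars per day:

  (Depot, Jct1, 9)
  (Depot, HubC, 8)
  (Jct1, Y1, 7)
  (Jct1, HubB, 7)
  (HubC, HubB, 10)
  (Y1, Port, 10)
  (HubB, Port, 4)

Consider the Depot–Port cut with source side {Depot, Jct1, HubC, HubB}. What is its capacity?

11

Edges leaving {Depot, Jct1, HubC, HubB}: Jct1→Y1 (7), HubB→Port (4).
Cut capacity = 7 + 4 = 11.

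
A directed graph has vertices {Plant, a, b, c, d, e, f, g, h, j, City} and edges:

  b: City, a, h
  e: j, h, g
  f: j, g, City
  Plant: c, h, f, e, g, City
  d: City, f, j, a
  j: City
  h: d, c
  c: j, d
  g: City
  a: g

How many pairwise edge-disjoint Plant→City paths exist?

5

Assign every edge capacity 1; by Menger, the answer equals the max flow.
Path Plant→City (+1); total 1.
Path Plant→f→City (+1); total 2.
Path Plant→g→City (+1); total 3.
Path Plant→c→d→City (+1); total 4.
Path Plant→e→j→City (+1); total 5.
No residual Plant→City path; max flow = 5.
Certifying cut of size 5: {Plant→City, d→City, f→City, g→City, j→City}.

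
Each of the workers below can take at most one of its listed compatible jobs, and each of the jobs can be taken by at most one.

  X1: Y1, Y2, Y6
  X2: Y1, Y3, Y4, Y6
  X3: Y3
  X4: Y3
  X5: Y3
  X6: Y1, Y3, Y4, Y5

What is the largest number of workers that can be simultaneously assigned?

Unit-capacity flow: source→left, listed edges, right→sink; max matching = max flow.
Augmenting path X1→Y1 (+1); matched 1.
Augmenting path X2→Y3 (+1); matched 2.
Augmenting path X6→Y4 (+1); matched 3.
Augmenting path X3→Y3→X2→Y6 (+1); matched 4.
No augmenting path remains; maximum matching = 4.
König certificate: {X1, X2, X6, Y3} is a vertex cover of size 4 (every listed pair touches it), so no matching can be larger.

4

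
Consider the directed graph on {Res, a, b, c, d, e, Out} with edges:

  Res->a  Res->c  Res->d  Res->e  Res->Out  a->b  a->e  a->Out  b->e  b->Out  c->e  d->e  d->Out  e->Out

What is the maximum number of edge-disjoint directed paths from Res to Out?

4

Assign every edge capacity 1; by Menger, the answer equals the max flow.
Path Res→Out (+1); total 1.
Path Res→a→Out (+1); total 2.
Path Res→d→Out (+1); total 3.
Path Res→e→Out (+1); total 4.
No residual Res→Out path; max flow = 4.
Certifying cut of size 4: {Res→Out, Res→a, Res→d, e→Out}.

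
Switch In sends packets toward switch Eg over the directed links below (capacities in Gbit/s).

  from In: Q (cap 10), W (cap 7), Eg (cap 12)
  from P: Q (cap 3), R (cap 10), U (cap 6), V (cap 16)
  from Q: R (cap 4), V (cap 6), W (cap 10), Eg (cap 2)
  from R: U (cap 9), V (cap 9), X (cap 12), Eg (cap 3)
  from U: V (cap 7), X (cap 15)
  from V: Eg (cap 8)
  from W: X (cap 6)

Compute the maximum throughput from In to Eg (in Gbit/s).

Augment In→Eg: bottleneck 12, flow now 12.
Augment In→Q→Eg: bottleneck 2, flow now 14.
Augment In→Q→R→Eg: bottleneck 3, flow now 17.
Augment In→Q→V→Eg: bottleneck 5, flow now 22.
No augmenting path remains; maximum flow = 22.
In the residual graph, reachable from In: {In, W, X}.
Min-cut edges: In→Q (10), In→Eg (12); capacity 10 + 12 = 22.
This cut is saturated, so no flow can exceed 22.

22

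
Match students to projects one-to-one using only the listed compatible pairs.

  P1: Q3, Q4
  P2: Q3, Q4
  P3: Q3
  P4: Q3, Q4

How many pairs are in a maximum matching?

Unit-capacity flow: source→left, listed edges, right→sink; max matching = max flow.
Augmenting path P1→Q3 (+1); matched 1.
Augmenting path P2→Q4 (+1); matched 2.
No augmenting path remains; maximum matching = 2.
König certificate: {Q3, Q4} is a vertex cover of size 2 (every listed pair touches it), so no matching can be larger.

2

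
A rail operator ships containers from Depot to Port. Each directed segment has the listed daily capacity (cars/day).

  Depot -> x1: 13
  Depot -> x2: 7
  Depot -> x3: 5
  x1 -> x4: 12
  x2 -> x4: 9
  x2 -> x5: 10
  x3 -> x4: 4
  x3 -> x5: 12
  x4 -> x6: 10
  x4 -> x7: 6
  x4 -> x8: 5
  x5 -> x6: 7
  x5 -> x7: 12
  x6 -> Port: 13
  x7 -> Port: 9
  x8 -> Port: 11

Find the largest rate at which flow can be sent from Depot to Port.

Augment Depot→x1→x4→x6→Port: bottleneck 10, flow now 10.
Augment Depot→x1→x4→x7→Port: bottleneck 2, flow now 12.
Augment Depot→x2→x4→x7→Port: bottleneck 4, flow now 16.
Augment Depot→x2→x4→x8→Port: bottleneck 3, flow now 19.
Augment Depot→x3→x4→x8→Port: bottleneck 2, flow now 21.
Augment Depot→x3→x5→x6→Port: bottleneck 3, flow now 24.
No augmenting path remains; maximum flow = 24.
In the residual graph, reachable from Depot: {Depot, x1}.
Min-cut edges: Depot→x2 (7), Depot→x3 (5), x1→x4 (12); capacity 7 + 5 + 12 = 24.
This cut is saturated, so no flow can exceed 24.

24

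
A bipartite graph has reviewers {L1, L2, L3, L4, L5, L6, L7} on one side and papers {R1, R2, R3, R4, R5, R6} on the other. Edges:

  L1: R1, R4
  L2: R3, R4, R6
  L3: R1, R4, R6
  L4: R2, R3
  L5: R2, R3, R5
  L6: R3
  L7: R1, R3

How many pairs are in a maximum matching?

Unit-capacity flow: source→left, listed edges, right→sink; max matching = max flow.
Augmenting path L1→R1 (+1); matched 1.
Augmenting path L2→R3 (+1); matched 2.
Augmenting path L3→R4 (+1); matched 3.
Augmenting path L4→R2 (+1); matched 4.
Augmenting path L5→R5 (+1); matched 5.
Augmenting path L6→R3→L2→R6 (+1); matched 6.
No augmenting path remains; maximum matching = 6.
König certificate: {L4, L5, R1, R3, R4, R6} is a vertex cover of size 6 (every listed pair touches it), so no matching can be larger.

6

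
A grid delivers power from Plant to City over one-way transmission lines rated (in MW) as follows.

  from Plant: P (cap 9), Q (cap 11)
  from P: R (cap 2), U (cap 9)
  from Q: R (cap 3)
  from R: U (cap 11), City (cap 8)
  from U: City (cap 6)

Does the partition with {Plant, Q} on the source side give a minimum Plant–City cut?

Given cut capacity: 9 + 3 = 12.
Augment Plant→P→R→City: bottleneck 2, flow now 2.
Augment Plant→P→U→City: bottleneck 6, flow now 8.
Augment Plant→Q→R→City: bottleneck 3, flow now 11.
No augmenting path remains; maximum flow = 11.
In the residual graph, reachable from Plant: {Plant, P, Q, U}.
Min-cut edges: P→R (2), Q→R (3), U→City (6); capacity 2 + 3 + 6 = 11.
Cut capacity 12 exceeds the max flow 11, so it is not minimum.

No — its capacity is 12, but the minimum cut has capacity 11.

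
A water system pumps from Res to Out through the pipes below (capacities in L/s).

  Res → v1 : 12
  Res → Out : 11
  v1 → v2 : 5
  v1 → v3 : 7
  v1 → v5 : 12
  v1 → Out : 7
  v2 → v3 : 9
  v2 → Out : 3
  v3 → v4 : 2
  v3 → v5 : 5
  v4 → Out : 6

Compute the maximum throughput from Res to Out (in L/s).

Augment Res→Out: bottleneck 11, flow now 11.
Augment Res→v1→Out: bottleneck 7, flow now 18.
Augment Res→v1→v2→Out: bottleneck 3, flow now 21.
Augment Res→v1→v3→v4→Out: bottleneck 2, flow now 23.
No augmenting path remains; maximum flow = 23.
In the residual graph, reachable from Res: {Res}.
Min-cut edges: Res→v1 (12), Res→Out (11); capacity 12 + 11 = 23.
This cut is saturated, so no flow can exceed 23.

23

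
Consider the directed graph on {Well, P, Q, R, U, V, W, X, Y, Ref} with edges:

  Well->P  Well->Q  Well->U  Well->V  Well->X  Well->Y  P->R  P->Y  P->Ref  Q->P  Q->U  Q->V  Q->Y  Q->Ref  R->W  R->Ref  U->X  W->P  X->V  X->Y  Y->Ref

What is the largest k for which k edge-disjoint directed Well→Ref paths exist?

Assign every edge capacity 1; by Menger, the answer equals the max flow.
Path Well→P→Ref (+1); total 1.
Path Well→Q→Ref (+1); total 2.
Path Well→Y→Ref (+1); total 3.
No residual Well→Ref path; max flow = 3.
Certifying cut of size 3: {Well→P, Well→Q, Y→Ref}.

3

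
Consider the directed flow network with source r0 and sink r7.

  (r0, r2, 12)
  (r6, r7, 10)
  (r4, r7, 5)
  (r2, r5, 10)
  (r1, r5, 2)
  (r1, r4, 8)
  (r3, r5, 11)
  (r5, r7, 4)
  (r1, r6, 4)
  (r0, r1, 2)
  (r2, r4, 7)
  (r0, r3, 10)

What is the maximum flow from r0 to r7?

Augment r0→r1→r4→r7: bottleneck 2, flow now 2.
Augment r0→r2→r4→r7: bottleneck 3, flow now 5.
Augment r0→r2→r5→r7: bottleneck 4, flow now 9.
Augment r0→r2→r4→r1→r6→r7: bottleneck 2, flow now 11. (uses reverse residual edge)
No augmenting path remains; maximum flow = 11.
In the residual graph, reachable from r0: {r0, r2, r3, r4, r5}.
Min-cut edges: r0→r1 (2), r4→r7 (5), r5→r7 (4); capacity 2 + 5 + 4 = 11.
This cut is saturated, so no flow can exceed 11.

11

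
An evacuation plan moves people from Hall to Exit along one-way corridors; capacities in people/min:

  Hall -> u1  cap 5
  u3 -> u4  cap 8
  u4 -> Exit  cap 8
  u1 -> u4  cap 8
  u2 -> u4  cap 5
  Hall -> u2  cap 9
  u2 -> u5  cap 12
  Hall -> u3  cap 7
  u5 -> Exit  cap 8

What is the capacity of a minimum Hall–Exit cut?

Augment Hall→u1→u4→Exit: bottleneck 5, flow now 5.
Augment Hall→u2→u4→Exit: bottleneck 3, flow now 8.
Augment Hall→u2→u5→Exit: bottleneck 6, flow now 14.
Augment Hall→u3→u4→u2→u5→Exit: bottleneck 2, flow now 16. (uses reverse residual edge)
No augmenting path remains; maximum flow = 16.
By max-flow min-cut, the minimum cut capacity equals the max flow.
In the residual graph, reachable from Hall: {Hall, u1, u2, u3, u4, u5}.
Min-cut edges: u4→Exit (8), u5→Exit (8); capacity 8 + 8 = 16.

16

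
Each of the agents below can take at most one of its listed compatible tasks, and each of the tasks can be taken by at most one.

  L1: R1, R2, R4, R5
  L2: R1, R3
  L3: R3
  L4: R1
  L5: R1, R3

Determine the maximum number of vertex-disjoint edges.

3

Unit-capacity flow: source→left, listed edges, right→sink; max matching = max flow.
Augmenting path L1→R1 (+1); matched 1.
Augmenting path L2→R3 (+1); matched 2.
Augmenting path L4→R1→L1→R2 (+1); matched 3.
No augmenting path remains; maximum matching = 3.
König certificate: {L1, R1, R3} is a vertex cover of size 3 (every listed pair touches it), so no matching can be larger.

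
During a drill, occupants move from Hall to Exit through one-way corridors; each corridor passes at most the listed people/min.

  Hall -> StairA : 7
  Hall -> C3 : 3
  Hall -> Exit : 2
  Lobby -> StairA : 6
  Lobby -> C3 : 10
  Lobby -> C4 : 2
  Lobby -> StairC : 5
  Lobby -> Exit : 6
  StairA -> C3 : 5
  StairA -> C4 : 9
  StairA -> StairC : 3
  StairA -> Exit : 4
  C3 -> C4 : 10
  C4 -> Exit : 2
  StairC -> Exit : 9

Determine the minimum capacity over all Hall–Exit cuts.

11

Augment Hall→Exit: bottleneck 2, flow now 2.
Augment Hall→StairA→Exit: bottleneck 4, flow now 6.
Augment Hall→StairA→C4→Exit: bottleneck 2, flow now 8.
Augment Hall→StairA→StairC→Exit: bottleneck 1, flow now 9.
Augment Hall→C3→C4→StairA→StairC→Exit: bottleneck 2, flow now 11. (uses reverse residual edge)
No augmenting path remains; maximum flow = 11.
By max-flow min-cut, the minimum cut capacity equals the max flow.
In the residual graph, reachable from Hall: {Hall, C3, C4}.
Min-cut edges: Hall→StairA (7), Hall→Exit (2), C4→Exit (2); capacity 7 + 2 + 2 = 11.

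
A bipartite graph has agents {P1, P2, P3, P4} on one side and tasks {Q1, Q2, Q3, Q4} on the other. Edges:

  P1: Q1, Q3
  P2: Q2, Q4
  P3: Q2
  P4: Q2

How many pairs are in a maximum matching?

3

Unit-capacity flow: source→left, listed edges, right→sink; max matching = max flow.
Augmenting path P1→Q1 (+1); matched 1.
Augmenting path P2→Q2 (+1); matched 2.
Augmenting path P3→Q2→P2→Q4 (+1); matched 3.
No augmenting path remains; maximum matching = 3.
König certificate: {P1, P2, Q2} is a vertex cover of size 3 (every listed pair touches it), so no matching can be larger.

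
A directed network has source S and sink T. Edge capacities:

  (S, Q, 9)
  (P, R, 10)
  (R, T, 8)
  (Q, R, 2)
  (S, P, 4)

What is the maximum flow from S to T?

Augment S→P→R→T: bottleneck 4, flow now 4.
Augment S→Q→R→T: bottleneck 2, flow now 6.
No augmenting path remains; maximum flow = 6.
In the residual graph, reachable from S: {S, Q}.
Min-cut edges: S→P (4), Q→R (2); capacity 4 + 2 = 6.
This cut is saturated, so no flow can exceed 6.

6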